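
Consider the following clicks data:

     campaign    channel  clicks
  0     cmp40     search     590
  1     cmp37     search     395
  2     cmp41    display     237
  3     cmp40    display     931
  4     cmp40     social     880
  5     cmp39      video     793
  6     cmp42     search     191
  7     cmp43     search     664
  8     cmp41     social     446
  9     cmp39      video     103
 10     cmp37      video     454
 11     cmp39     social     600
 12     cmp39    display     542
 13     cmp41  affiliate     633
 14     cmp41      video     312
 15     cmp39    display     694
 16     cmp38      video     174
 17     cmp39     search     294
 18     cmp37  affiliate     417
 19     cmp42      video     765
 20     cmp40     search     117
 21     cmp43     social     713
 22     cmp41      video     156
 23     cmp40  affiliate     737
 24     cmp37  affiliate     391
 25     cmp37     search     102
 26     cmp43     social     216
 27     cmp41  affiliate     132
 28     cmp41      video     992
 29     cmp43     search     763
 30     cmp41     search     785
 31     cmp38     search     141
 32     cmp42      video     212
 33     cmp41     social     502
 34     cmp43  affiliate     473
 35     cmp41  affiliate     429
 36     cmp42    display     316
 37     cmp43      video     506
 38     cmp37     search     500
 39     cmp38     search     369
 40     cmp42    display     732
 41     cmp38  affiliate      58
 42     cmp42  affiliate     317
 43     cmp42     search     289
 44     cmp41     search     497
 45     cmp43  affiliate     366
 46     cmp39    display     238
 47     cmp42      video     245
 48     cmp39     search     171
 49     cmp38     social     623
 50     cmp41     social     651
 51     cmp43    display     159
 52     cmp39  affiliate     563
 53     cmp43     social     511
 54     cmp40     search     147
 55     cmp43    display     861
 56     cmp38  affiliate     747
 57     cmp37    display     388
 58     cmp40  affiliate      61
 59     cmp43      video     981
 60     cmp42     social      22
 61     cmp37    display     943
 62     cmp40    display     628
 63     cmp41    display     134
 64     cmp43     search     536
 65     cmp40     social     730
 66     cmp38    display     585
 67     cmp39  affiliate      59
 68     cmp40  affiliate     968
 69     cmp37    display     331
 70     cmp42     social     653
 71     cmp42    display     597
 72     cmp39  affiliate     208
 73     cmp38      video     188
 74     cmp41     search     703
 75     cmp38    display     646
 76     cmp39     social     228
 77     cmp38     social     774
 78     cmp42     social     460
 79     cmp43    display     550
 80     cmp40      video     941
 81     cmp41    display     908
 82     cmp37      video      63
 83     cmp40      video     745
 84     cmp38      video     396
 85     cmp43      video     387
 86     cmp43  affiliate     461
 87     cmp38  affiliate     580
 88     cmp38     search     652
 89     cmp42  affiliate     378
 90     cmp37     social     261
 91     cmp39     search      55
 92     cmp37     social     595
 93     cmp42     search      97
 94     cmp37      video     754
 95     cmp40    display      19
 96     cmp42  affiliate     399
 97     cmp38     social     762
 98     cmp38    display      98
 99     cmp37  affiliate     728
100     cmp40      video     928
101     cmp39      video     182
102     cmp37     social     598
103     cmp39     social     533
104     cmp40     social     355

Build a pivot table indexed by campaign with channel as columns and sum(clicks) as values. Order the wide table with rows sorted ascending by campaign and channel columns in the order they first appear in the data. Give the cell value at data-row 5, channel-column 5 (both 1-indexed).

1194

With rows sorted ascending by campaign, row 5 is campaign=cmp41. channel columns in first-appearance order: search, display, social, video, affiliate; column 5 is affiliate.
Long rows with campaign=cmp41, channel=affiliate: 633 + 132 + 429 = 1194.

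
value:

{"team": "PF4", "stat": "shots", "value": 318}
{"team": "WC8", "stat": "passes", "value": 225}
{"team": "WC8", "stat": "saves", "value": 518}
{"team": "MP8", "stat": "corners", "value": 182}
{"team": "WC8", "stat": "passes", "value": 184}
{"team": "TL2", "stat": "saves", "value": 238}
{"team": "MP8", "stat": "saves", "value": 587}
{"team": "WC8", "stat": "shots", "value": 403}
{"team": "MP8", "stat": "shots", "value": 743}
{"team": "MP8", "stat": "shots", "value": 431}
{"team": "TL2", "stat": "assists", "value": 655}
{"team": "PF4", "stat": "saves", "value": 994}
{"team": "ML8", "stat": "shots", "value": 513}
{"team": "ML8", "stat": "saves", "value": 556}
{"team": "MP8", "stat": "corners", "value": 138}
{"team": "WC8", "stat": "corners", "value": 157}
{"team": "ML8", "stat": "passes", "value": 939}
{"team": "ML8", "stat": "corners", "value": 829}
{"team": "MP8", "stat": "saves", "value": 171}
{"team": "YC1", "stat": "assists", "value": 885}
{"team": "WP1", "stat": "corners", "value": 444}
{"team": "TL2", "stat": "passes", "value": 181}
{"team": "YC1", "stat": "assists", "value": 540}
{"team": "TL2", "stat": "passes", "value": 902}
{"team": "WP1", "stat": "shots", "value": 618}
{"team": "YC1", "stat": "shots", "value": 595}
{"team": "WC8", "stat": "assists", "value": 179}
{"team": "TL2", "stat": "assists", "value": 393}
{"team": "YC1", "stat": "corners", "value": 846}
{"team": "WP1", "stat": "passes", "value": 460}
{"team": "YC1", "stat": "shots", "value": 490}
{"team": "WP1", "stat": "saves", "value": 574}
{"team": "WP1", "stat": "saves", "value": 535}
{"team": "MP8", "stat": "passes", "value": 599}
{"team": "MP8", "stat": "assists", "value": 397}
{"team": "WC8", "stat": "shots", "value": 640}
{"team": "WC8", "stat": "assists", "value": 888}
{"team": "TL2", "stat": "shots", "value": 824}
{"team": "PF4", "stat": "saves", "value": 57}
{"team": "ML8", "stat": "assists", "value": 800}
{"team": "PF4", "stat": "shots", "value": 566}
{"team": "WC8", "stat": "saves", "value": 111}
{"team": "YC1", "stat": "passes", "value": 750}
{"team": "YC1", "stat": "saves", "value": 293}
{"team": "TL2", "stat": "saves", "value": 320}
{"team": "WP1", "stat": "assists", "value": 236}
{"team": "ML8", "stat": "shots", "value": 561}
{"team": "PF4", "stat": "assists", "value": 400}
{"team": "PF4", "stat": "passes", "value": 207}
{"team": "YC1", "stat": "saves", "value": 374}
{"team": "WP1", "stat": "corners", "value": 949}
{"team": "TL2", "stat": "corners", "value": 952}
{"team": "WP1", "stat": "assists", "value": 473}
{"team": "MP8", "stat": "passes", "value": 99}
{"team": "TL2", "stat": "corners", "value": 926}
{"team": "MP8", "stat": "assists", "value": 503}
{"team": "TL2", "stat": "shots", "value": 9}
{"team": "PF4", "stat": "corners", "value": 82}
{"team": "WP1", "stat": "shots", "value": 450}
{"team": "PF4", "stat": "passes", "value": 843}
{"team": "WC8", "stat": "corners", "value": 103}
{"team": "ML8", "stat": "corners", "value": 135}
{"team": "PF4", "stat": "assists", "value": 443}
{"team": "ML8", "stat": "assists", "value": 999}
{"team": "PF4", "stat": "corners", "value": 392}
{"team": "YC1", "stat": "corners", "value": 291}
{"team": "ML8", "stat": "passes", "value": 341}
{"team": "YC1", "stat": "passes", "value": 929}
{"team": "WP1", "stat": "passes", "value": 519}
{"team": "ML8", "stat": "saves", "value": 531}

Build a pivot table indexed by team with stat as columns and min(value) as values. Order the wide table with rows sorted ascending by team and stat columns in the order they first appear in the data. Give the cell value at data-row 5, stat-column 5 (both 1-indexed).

179

With rows sorted ascending by team, row 5 is team=WC8. stat columns in first-appearance order: shots, passes, saves, corners, assists; column 5 is assists.
Long rows with team=WC8, stat=assists: min(179, 888) = 179.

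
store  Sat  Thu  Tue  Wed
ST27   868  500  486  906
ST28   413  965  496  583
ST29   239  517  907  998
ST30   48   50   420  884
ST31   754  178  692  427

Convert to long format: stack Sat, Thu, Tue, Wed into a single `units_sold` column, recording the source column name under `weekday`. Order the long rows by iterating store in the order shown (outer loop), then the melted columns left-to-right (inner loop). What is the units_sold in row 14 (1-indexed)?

20 rows total (5 × 4). Row 14: index ⌊(14-1)/4⌋ = 3 into store → ST30; (14-1) mod 4 = 1 into the melted columns → Thu.
So row 14 is (ST30, Thu, 50); units_sold = 50.

50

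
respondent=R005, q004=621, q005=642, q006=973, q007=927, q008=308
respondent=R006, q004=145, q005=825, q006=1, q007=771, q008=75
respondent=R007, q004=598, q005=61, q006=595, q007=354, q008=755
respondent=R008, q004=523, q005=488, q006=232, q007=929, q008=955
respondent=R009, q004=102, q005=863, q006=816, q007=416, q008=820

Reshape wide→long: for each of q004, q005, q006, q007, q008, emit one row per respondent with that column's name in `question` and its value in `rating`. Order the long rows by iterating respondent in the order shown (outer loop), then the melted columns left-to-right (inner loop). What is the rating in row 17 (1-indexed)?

488

25 rows total (5 × 5). Row 17: index ⌊(17-1)/5⌋ = 3 into respondent → R008; (17-1) mod 5 = 1 into the melted columns → q005.
So row 17 is (R008, q005, 488); rating = 488.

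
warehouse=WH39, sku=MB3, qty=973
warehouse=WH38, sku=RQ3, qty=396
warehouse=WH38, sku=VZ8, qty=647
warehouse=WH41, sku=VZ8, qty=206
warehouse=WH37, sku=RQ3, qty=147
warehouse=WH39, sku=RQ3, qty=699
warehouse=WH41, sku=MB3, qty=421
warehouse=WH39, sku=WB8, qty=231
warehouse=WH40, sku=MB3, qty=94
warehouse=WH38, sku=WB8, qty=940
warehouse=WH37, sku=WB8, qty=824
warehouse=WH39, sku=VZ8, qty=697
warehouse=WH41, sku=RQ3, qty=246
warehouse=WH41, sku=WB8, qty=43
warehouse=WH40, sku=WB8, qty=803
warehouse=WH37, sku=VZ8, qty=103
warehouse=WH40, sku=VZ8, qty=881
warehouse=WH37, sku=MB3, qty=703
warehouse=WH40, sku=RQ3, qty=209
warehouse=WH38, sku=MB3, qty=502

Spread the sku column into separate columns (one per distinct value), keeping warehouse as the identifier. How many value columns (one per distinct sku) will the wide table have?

4

4 distinct sku values: RQ3, WB8, MB3, VZ8.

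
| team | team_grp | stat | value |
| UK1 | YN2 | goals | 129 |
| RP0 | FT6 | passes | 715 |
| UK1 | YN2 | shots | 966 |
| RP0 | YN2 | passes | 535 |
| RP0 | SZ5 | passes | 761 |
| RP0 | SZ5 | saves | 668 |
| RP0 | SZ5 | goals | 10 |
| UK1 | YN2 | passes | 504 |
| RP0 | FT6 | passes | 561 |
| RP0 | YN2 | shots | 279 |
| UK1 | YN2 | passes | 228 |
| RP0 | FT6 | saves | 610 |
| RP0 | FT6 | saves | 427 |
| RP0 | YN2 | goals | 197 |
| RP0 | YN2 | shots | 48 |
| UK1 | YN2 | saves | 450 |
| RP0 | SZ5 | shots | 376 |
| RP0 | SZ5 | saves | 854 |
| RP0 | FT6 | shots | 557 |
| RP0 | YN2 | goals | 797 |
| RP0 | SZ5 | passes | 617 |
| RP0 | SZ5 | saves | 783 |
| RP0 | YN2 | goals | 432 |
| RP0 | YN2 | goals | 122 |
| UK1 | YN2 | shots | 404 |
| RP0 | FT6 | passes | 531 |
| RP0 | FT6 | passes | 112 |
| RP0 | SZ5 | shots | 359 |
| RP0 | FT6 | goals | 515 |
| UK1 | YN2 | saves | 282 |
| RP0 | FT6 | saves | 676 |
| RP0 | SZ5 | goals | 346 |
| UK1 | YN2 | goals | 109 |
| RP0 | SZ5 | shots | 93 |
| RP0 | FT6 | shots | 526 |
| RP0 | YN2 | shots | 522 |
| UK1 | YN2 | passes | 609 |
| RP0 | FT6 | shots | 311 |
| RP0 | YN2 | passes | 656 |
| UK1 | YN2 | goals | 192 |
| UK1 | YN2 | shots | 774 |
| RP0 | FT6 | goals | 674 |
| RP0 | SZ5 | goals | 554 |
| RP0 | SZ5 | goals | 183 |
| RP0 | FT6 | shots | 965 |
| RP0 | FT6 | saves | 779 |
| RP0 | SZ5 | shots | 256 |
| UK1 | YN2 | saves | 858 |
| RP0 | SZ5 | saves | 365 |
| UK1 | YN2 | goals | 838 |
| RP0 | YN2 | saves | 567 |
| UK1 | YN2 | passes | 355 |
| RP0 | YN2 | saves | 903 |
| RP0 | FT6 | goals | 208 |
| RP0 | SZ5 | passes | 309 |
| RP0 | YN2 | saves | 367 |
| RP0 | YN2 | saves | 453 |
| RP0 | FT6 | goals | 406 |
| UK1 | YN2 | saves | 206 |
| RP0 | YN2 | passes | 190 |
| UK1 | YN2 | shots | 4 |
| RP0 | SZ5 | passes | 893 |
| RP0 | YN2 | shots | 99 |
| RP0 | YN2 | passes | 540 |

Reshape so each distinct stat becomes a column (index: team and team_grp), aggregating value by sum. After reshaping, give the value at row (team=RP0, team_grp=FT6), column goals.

Rows with team=RP0, team_grp=FT6 and stat=goals: value values are 515, 674, 208, 406.
515 + 674 + 208 + 406 = 1803.

1803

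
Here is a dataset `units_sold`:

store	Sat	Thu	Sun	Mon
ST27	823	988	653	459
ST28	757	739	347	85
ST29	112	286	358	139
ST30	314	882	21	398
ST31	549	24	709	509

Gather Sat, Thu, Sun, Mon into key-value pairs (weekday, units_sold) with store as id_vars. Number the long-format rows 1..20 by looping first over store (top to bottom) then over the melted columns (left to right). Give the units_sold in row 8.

85

20 rows total (5 × 4). Row 8: index ⌊(8-1)/4⌋ = 1 into store → ST28; (8-1) mod 4 = 3 into the melted columns → Mon.
So row 8 is (ST28, Mon, 85); units_sold = 85.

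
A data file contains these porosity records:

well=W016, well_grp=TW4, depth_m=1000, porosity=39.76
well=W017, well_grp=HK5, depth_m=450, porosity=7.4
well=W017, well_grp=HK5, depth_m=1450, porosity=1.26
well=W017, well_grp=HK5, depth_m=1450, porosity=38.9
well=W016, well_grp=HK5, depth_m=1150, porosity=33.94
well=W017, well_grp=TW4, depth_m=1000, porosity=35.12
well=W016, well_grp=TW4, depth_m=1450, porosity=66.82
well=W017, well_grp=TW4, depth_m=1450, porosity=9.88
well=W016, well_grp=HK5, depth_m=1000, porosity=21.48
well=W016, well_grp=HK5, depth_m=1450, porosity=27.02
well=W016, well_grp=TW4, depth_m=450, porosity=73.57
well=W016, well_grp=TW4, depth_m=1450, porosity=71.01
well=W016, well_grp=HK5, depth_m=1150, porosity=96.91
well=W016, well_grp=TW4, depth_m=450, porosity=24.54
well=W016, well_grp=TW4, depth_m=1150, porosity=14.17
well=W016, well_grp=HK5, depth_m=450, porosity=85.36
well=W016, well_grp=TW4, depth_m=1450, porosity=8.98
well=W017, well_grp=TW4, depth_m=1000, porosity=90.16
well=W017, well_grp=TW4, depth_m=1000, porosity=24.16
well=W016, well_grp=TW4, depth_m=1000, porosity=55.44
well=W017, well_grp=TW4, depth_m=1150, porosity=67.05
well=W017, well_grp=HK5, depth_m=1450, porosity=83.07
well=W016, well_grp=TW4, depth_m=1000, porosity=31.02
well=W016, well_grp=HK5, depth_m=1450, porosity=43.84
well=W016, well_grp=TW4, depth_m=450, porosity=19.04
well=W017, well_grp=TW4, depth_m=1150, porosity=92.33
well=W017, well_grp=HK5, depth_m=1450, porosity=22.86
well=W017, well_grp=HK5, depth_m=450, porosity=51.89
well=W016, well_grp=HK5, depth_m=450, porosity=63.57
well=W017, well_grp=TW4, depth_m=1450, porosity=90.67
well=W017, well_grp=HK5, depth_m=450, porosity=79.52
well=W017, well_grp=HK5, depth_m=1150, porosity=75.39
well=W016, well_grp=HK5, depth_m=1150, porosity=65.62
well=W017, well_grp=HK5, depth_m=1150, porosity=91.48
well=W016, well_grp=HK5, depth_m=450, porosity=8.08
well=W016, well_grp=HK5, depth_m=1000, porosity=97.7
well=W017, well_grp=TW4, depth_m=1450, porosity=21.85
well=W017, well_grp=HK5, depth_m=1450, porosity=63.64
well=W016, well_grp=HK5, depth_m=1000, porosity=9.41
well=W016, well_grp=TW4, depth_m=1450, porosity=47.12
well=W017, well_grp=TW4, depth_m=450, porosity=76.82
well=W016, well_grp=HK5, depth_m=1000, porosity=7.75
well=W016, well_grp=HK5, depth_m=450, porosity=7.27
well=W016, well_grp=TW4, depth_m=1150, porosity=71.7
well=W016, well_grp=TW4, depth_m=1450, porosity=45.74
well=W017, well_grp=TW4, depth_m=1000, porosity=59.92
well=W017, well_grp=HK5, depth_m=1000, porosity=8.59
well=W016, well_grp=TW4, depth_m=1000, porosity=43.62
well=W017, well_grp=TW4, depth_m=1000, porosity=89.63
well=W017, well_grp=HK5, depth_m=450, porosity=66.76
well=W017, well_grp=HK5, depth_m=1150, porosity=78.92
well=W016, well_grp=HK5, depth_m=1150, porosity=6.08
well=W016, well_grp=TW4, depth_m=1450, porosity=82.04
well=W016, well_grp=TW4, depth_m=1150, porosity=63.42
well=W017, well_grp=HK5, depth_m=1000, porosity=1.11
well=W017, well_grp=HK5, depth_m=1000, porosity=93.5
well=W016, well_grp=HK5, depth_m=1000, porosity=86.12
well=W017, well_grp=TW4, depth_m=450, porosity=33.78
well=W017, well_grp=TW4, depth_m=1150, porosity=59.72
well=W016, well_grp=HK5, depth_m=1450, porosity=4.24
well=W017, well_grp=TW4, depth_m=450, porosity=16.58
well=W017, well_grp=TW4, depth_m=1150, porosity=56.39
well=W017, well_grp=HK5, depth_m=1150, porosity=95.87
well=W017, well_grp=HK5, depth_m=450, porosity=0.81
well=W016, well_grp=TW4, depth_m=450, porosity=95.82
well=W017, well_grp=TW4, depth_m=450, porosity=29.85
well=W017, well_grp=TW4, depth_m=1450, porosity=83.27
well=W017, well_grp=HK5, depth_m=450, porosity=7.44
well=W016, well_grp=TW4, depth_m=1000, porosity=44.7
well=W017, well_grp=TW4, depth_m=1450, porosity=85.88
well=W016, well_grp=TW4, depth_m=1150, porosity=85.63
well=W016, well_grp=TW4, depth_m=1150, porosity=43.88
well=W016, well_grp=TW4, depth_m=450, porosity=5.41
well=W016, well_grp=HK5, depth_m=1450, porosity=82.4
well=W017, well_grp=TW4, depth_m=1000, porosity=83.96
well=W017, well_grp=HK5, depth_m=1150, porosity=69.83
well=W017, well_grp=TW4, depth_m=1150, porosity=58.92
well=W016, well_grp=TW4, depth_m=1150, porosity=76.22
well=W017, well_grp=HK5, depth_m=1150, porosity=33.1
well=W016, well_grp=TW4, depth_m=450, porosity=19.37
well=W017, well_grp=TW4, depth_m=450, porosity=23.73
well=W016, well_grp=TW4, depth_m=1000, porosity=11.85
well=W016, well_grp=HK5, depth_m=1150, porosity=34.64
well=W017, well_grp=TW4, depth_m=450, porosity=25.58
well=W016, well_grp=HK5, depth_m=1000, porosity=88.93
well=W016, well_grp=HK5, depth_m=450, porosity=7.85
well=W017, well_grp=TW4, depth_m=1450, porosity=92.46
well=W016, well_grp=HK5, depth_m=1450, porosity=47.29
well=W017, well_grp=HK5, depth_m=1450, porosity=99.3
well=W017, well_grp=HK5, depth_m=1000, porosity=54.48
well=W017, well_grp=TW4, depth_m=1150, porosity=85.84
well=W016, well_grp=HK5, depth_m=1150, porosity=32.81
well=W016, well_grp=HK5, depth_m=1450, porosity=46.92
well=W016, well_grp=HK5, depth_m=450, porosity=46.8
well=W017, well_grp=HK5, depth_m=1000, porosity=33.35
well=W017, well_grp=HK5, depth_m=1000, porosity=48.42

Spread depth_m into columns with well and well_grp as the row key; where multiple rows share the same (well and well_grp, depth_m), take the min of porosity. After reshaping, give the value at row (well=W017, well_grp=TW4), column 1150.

Rows with well=W017, well_grp=TW4 and depth_m=1150: porosity values are 67.05, 92.33, 59.72, 56.39, 58.92, 85.84.
min(67.05, 92.33, 59.72, 56.39, 58.92, 85.84) = 56.39.

56.39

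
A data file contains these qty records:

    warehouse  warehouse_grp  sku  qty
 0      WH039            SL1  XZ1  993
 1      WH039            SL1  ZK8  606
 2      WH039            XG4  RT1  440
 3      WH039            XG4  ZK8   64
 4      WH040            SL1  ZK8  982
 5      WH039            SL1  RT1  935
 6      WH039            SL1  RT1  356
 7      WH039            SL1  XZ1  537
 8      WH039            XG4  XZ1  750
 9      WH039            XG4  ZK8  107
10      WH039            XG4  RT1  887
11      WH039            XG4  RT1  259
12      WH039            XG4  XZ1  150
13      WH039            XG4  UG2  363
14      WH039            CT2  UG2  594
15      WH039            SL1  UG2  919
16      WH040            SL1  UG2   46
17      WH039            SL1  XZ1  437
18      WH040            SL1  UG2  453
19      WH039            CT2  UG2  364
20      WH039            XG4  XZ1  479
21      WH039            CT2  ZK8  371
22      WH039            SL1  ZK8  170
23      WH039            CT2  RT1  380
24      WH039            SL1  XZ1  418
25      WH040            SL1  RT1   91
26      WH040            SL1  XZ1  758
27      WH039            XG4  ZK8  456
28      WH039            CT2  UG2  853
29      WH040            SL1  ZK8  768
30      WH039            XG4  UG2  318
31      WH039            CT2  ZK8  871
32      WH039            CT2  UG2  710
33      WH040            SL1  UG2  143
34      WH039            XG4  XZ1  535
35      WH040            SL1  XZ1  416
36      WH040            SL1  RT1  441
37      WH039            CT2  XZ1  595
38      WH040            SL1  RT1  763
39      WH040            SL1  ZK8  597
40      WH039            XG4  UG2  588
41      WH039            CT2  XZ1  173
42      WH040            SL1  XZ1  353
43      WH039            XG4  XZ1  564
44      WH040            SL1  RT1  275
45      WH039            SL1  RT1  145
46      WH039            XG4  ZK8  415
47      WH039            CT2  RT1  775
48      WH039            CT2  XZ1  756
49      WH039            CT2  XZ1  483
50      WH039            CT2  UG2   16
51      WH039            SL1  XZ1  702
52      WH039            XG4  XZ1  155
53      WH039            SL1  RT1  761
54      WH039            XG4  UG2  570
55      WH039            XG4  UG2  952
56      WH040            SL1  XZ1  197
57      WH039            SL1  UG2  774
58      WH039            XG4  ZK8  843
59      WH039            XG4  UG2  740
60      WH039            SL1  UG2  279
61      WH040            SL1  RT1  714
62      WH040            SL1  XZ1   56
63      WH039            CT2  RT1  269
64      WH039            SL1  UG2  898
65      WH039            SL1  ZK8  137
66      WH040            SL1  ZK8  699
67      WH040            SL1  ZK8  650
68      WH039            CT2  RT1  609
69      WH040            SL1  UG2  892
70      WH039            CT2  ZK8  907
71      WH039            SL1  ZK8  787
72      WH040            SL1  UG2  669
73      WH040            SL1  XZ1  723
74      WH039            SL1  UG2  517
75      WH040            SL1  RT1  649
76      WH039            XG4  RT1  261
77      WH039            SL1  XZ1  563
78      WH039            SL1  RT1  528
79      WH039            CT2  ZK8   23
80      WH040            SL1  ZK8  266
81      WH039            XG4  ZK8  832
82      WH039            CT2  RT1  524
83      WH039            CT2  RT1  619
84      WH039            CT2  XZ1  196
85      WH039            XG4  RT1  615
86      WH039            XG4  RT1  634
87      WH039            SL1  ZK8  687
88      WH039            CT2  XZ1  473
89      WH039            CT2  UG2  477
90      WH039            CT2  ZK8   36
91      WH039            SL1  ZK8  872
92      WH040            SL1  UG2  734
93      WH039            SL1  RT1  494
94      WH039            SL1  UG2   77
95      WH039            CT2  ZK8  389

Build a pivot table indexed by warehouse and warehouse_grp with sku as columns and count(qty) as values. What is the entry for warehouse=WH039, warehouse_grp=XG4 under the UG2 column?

6

Rows with warehouse=WH039, warehouse_grp=XG4 and sku=UG2: qty values are 363, 318, 588, 570, 952, 740.
6 rows match — count = 6.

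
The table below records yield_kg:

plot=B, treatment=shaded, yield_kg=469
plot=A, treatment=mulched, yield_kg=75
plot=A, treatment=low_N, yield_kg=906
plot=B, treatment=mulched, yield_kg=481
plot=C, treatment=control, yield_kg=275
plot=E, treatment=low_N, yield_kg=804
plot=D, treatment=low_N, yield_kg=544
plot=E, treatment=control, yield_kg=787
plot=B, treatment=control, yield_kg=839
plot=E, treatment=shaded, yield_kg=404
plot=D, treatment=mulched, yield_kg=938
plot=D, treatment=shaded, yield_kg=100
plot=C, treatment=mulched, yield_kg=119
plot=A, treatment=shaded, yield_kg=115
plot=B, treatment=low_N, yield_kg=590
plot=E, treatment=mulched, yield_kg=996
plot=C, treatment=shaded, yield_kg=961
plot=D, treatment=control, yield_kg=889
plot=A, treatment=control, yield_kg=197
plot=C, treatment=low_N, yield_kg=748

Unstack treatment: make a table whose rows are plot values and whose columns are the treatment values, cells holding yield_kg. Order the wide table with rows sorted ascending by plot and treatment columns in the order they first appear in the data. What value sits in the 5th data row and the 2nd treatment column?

996

With rows sorted ascending by plot, row 5 is plot=E. treatment columns in first-appearance order: shaded, mulched, low_N, control; column 2 is mulched.
Long rows with plot=E, treatment=mulched: yield_kg = 996.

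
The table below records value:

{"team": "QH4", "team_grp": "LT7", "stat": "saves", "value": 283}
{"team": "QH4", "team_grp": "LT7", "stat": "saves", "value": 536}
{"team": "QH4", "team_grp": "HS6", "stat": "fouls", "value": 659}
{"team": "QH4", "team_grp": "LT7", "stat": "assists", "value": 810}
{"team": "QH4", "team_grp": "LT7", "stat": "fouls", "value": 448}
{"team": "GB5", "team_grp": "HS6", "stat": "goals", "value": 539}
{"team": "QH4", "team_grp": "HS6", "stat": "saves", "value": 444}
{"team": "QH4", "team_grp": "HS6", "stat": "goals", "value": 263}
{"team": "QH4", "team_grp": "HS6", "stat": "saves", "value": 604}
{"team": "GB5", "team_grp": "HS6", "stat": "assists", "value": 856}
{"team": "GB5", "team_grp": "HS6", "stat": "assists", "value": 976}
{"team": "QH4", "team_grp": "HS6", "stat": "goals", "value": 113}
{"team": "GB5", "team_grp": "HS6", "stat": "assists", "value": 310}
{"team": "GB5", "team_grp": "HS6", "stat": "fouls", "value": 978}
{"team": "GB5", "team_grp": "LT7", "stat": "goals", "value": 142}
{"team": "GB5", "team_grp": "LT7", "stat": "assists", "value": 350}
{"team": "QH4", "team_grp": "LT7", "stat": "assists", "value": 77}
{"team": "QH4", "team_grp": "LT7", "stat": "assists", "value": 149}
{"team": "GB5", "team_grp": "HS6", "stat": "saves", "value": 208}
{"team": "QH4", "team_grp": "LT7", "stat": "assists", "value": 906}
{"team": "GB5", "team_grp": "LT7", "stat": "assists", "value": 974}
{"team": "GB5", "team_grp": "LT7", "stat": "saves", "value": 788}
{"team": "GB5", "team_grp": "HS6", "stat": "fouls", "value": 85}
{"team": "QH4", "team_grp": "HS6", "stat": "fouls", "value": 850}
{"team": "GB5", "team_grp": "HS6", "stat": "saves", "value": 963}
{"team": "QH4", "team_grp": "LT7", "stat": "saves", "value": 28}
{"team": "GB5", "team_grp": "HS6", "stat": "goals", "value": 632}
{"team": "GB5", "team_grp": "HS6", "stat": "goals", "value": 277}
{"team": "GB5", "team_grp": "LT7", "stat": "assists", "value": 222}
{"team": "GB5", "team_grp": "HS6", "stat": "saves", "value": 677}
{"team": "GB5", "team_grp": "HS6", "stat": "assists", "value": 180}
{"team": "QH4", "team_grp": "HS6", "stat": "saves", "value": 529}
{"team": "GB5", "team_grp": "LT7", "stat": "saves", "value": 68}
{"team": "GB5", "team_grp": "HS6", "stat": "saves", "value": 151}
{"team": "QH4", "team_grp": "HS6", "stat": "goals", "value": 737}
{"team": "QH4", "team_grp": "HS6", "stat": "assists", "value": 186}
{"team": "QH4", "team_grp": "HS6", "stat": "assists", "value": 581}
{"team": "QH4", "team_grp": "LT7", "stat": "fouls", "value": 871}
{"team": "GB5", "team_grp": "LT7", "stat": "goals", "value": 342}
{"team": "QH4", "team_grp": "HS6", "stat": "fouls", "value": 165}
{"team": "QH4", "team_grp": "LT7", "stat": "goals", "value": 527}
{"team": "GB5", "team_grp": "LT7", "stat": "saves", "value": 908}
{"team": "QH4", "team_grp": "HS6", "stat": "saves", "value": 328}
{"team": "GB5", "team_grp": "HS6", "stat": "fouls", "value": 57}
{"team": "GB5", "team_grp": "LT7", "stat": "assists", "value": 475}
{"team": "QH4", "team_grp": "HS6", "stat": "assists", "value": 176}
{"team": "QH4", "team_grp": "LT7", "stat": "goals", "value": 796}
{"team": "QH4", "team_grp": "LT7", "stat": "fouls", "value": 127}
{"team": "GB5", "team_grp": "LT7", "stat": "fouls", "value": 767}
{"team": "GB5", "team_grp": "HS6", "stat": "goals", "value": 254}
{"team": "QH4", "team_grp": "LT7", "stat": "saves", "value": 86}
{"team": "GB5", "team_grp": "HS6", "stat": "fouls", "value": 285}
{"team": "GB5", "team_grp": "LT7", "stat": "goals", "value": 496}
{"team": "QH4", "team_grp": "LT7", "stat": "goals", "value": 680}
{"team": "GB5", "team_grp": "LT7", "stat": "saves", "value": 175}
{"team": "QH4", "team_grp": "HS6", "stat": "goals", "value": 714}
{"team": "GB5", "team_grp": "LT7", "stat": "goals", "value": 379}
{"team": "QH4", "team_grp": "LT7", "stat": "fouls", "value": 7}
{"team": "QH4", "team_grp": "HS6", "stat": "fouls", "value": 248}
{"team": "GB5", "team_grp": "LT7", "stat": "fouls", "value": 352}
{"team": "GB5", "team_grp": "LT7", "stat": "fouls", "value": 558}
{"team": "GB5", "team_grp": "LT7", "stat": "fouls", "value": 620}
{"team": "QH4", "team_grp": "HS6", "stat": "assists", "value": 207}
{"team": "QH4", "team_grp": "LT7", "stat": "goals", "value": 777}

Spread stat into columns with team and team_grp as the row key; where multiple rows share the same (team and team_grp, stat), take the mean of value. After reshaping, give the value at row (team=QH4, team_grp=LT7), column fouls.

Rows with team=QH4, team_grp=LT7 and stat=fouls: value values are 448, 871, 127, 7.
(448 + 871 + 127 + 7) / 4 = 363.25.

363.25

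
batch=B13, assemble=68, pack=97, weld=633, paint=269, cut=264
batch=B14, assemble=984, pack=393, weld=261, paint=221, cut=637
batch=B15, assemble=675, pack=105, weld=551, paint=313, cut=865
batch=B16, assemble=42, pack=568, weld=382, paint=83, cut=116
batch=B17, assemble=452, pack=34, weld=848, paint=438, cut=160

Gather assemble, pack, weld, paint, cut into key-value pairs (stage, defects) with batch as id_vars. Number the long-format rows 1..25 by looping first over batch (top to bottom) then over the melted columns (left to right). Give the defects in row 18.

25 rows total (5 × 5). Row 18: index ⌊(18-1)/5⌋ = 3 into batch → B16; (18-1) mod 5 = 2 into the melted columns → weld.
So row 18 is (B16, weld, 382); defects = 382.

382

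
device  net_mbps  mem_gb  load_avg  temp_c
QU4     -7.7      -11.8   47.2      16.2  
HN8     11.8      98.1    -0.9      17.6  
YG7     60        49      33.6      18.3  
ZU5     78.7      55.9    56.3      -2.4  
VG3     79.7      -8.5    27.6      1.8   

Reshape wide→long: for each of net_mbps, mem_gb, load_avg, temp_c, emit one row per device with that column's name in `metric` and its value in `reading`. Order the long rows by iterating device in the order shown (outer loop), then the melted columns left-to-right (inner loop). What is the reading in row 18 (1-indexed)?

20 rows total (5 × 4). Row 18: index ⌊(18-1)/4⌋ = 4 into device → VG3; (18-1) mod 4 = 1 into the melted columns → mem_gb.
So row 18 is (VG3, mem_gb, -8.5); reading = -8.5.

-8.5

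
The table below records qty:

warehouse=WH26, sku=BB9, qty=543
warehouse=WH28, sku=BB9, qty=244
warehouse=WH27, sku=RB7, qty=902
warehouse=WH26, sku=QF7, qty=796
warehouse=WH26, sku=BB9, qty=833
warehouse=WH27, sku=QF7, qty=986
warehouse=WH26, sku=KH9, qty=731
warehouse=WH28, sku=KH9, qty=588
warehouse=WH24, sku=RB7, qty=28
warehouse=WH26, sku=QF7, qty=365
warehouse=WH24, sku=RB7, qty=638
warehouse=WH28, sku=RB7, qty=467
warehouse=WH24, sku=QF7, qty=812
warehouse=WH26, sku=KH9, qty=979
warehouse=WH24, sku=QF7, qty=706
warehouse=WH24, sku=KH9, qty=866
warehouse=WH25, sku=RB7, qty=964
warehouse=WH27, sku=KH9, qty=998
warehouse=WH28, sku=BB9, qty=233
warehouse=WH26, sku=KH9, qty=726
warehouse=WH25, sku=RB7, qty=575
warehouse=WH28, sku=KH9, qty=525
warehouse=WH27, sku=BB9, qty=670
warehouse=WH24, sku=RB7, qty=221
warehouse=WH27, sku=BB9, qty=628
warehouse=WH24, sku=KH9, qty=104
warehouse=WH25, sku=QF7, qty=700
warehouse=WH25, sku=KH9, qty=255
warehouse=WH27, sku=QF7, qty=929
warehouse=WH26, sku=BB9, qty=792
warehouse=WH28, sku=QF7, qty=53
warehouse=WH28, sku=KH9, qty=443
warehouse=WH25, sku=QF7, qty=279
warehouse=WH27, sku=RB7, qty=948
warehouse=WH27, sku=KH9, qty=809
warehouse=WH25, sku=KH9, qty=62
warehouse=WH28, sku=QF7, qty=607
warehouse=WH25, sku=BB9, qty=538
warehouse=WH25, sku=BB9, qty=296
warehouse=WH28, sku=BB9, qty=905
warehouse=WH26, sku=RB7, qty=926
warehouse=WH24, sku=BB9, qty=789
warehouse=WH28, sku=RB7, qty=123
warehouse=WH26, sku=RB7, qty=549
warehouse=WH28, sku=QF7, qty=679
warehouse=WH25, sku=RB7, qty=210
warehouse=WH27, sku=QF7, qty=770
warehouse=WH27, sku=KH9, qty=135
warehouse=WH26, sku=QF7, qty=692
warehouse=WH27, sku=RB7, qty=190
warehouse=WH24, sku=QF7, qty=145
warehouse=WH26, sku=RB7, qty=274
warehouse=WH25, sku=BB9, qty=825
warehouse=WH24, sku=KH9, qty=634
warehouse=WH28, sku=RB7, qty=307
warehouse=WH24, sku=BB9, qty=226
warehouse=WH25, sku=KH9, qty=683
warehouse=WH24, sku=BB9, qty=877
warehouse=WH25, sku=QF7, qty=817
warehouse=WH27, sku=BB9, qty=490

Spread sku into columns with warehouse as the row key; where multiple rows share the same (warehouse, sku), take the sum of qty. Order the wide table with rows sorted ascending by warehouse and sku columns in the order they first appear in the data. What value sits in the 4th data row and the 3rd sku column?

With rows sorted ascending by warehouse, row 4 is warehouse=WH27. sku columns in first-appearance order: BB9, RB7, QF7, KH9; column 3 is QF7.
Long rows with warehouse=WH27, sku=QF7: 986 + 929 + 770 = 2685.

2685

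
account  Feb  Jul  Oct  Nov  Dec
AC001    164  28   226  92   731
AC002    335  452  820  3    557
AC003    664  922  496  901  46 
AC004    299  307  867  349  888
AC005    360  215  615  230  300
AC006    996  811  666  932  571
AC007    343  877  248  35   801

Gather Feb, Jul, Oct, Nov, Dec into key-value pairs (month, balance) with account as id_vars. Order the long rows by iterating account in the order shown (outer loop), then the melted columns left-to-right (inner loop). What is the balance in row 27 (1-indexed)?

811

35 rows total (7 × 5). Row 27: index ⌊(27-1)/5⌋ = 5 into account → AC006; (27-1) mod 5 = 1 into the melted columns → Jul.
So row 27 is (AC006, Jul, 811); balance = 811.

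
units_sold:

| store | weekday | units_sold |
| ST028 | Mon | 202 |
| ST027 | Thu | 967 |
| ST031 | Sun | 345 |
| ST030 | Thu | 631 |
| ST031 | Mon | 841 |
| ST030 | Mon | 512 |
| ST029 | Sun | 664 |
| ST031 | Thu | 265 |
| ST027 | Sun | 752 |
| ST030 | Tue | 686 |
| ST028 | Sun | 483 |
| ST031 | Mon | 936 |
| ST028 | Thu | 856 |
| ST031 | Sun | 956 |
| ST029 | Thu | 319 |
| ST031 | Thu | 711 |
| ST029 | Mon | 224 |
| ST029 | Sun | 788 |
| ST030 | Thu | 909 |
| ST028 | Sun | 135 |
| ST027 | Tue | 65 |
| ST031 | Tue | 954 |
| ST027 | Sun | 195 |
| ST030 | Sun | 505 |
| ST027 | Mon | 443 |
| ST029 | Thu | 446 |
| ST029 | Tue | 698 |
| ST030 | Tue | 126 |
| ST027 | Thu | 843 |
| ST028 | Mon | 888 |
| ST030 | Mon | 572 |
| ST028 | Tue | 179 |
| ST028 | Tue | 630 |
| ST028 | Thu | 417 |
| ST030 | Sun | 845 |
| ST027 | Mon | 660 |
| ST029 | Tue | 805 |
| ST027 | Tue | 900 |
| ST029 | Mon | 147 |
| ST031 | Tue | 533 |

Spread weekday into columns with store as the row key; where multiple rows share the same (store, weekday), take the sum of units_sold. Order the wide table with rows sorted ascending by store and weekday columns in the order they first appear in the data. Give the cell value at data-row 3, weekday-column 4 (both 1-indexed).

1503

With rows sorted ascending by store, row 3 is store=ST029. weekday columns in first-appearance order: Mon, Thu, Sun, Tue; column 4 is Tue.
Long rows with store=ST029, weekday=Tue: 698 + 805 = 1503.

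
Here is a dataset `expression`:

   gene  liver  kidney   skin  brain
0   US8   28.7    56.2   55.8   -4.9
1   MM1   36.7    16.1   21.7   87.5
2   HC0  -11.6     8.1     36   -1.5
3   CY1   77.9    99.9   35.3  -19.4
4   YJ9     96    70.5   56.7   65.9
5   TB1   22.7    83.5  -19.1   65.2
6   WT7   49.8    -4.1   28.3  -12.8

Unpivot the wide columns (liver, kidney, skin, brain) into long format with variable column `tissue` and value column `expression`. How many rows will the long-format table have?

28

7 gene values × 4 melted columns = 28 rows.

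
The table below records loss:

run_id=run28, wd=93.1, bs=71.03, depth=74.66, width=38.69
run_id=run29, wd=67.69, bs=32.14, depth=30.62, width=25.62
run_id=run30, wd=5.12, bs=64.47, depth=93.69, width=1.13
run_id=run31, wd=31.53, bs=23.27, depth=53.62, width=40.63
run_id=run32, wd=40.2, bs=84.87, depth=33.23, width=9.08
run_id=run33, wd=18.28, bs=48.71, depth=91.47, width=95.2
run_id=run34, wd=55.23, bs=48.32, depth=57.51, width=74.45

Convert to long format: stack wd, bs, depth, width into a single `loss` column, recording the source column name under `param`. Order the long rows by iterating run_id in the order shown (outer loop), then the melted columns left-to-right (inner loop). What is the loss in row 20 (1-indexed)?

28 rows total (7 × 4). Row 20: index ⌊(20-1)/4⌋ = 4 into run_id → run32; (20-1) mod 4 = 3 into the melted columns → width.
So row 20 is (run32, width, 9.08); loss = 9.08.

9.08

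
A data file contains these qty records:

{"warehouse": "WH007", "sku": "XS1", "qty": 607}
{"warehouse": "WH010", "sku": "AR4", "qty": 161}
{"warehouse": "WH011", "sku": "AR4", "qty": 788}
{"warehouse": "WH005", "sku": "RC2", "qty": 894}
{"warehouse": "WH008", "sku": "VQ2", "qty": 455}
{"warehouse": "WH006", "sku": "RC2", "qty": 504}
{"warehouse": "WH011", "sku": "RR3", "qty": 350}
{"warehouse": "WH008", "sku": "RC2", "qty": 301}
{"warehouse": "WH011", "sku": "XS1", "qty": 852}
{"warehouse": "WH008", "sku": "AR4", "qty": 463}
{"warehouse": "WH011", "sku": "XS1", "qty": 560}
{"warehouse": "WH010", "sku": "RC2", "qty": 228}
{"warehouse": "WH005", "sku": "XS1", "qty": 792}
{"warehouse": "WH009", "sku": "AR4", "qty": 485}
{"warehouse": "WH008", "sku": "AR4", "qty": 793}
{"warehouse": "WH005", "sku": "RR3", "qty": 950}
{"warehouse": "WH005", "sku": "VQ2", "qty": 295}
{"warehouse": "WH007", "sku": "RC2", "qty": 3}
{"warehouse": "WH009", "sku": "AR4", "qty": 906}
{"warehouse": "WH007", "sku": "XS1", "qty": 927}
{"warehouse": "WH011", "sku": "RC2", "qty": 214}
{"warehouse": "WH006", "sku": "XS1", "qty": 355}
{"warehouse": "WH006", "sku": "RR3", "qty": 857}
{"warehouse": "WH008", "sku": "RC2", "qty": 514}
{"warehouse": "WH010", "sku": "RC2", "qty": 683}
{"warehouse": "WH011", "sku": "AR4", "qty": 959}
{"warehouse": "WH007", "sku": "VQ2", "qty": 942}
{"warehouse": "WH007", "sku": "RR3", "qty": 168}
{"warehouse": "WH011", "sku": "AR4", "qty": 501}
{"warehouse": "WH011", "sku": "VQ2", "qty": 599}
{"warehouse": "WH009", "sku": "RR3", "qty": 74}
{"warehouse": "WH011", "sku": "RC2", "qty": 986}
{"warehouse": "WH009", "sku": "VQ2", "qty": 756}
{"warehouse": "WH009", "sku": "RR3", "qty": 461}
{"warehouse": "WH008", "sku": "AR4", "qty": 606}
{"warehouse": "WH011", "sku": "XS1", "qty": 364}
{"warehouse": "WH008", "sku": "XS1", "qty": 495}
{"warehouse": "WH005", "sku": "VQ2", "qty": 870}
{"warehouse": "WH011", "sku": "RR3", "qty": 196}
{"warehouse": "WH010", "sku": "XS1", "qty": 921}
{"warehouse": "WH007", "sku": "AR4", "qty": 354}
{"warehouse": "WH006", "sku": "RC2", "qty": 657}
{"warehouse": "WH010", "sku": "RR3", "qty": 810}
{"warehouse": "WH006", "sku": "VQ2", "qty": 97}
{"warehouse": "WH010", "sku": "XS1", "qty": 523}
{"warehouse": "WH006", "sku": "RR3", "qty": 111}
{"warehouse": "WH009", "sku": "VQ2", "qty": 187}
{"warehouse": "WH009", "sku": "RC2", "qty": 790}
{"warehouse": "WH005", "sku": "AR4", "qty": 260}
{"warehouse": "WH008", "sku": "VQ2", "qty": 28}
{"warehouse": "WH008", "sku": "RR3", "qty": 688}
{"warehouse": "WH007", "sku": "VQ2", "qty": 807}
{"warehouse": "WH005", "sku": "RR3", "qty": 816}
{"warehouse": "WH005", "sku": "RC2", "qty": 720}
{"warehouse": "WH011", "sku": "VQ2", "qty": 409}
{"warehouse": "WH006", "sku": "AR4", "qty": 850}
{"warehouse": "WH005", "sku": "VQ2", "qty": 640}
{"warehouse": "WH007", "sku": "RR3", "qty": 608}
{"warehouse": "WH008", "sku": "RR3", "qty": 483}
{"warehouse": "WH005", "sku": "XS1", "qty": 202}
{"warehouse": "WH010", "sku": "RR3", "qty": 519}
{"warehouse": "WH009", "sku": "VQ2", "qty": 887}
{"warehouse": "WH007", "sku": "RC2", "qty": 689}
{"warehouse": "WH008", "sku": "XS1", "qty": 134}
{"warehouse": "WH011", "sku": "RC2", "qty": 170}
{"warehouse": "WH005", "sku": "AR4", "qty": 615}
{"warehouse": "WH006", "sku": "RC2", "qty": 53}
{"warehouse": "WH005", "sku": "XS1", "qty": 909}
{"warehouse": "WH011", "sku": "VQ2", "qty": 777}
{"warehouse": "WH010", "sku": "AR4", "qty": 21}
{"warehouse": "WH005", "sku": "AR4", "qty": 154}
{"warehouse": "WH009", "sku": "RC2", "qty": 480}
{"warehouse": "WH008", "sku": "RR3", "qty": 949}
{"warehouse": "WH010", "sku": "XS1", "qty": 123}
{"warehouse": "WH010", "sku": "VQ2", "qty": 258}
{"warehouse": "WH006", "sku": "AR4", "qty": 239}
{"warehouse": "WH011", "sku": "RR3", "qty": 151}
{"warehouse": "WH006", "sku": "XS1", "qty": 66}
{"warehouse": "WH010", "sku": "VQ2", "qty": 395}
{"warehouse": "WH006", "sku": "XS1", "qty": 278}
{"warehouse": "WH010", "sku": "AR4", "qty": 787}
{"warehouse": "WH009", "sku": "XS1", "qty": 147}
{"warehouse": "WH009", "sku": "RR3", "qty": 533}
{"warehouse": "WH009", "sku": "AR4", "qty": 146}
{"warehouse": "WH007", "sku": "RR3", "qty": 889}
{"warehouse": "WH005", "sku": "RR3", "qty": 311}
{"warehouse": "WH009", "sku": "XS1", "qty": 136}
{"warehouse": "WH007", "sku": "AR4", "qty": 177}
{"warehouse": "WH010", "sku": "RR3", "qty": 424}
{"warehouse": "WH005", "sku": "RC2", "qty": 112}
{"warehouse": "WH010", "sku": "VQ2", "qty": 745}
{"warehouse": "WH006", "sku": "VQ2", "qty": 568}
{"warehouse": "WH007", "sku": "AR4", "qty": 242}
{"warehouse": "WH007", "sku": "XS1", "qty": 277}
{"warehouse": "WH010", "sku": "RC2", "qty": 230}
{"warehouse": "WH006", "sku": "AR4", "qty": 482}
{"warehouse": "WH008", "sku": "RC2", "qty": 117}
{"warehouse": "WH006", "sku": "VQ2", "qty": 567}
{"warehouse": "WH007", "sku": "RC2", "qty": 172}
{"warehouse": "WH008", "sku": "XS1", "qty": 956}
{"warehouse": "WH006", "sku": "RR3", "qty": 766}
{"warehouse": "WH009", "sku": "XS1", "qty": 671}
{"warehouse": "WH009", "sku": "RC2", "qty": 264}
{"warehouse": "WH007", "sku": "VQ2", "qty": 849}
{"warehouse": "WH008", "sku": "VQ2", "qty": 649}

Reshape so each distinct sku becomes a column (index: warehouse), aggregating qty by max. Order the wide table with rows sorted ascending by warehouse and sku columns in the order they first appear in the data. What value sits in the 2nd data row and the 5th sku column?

857

With rows sorted ascending by warehouse, row 2 is warehouse=WH006. sku columns in first-appearance order: XS1, AR4, RC2, VQ2, RR3; column 5 is RR3.
Long rows with warehouse=WH006, sku=RR3: max(857, 111, 766) = 857.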